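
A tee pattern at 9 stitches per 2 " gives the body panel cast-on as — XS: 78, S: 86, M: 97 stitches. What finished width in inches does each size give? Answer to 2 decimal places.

XS 17.33 inches; S 19.11 inches; M 21.56 inches.

9/2 = 4.5 sts per in.
XS: 78 / 4.5 = 17.333 → 17.33 in.
S: 86 / 4.5 = 19.111 → 19.11 in.
M: 97 / 4.5 = 21.556 → 21.56 in.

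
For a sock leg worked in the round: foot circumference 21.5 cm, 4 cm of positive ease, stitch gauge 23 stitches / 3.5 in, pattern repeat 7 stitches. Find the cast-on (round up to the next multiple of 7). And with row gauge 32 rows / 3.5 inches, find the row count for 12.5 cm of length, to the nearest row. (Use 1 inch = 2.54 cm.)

Cast on 70 stitches; work 45 rows.

Finished = 21.5 + 4 = 25.5 cm.
25.5 cm × 1/2.54 = 10.04 inches.
23/3.5 = 6.571 sts per in; 10.04 × 6.571 = 65.97 sts.
Next multiple of 7 → 70.
12.5 cm = 4.92 inches; × 9.143 = 44.99 → 45 rows.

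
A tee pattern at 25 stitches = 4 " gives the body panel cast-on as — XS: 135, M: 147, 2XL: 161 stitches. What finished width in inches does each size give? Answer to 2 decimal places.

25/4 = 6.25 sts per in.
XS: 135 / 6.25 = 21.600 → 21.60 in.
M: 147 / 6.25 = 23.520 → 23.52 in.
2XL: 161 / 6.25 = 25.760 → 25.76 in.

XS 21.60 inches; M 23.52 inches; 2XL 25.76 inches.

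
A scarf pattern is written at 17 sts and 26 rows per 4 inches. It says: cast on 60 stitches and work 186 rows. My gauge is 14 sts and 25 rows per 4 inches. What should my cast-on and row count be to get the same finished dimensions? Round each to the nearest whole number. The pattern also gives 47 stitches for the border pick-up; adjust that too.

Stitches: 60 × 14/17 = 49.41 → 49.
Rows: 186 × 25/26 = 178.85 → 179.
border pick-up: 47 × 14/17 = 38.71 → 39.

Cast on 49 stitches; work 179 rows; border pick-up 39 stitches.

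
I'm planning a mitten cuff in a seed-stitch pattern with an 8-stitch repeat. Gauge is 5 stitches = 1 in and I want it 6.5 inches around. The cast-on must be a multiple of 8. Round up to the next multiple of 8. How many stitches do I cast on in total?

40 stitches.

5 / 1 = 5 sts per inch.
6.5 × 5 = 32.50 sts.
Next multiple of 8: 40.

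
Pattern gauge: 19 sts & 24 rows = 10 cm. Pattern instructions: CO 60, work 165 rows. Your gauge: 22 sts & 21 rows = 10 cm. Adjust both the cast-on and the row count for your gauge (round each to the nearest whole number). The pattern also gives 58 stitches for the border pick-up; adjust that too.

Cast on 69 stitches; work 144 rows; border pick-up 67 stitches.

Stitches: 60 × 22/19 = 69.47 → 69.
Rows: 165 × 21/24 = 144.38 → 144.
border pick-up: 58 × 22/19 = 67.16 → 67.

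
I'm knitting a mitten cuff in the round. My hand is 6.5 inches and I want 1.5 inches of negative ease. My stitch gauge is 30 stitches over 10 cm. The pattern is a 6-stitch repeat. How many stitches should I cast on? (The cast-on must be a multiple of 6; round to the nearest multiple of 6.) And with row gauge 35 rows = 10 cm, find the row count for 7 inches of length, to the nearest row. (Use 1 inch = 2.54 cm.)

Cast on 36 stitches; work 62 rows.

Finished = 6.5 − 1.5 = 5 inches.
5 inches × 2.54 = 12.70 cm.
30/10 = 3 sts per cm; 12.70 × 3 = 38.10 sts.
Nearest multiple of 6 → 36.
7 inches = 17.78 cm; × 3.5 = 62.23 → 62 rows.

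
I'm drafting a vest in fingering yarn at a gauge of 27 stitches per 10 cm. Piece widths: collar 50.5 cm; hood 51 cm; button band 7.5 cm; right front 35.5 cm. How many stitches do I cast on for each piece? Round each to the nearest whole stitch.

collar 136; hood 138; button band 20; right front 96.

Rate = 27/10 = 2.7 sts per cm.
collar: 50.5 × 2.7 = 136.35 → 136.
hood: 51 × 2.7 = 137.70 → 138.
button band: 7.5 × 2.7 = 20.25 → 20.
right front: 35.5 × 2.7 = 95.85 → 96.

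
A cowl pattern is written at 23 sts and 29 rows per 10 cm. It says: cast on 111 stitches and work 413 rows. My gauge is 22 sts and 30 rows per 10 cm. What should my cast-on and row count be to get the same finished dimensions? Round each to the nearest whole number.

Stitches: 111 × 22/23 = 106.17 → 106.
Rows: 413 × 30/29 = 427.24 → 427.

Cast on 106 stitches; work 427 rows.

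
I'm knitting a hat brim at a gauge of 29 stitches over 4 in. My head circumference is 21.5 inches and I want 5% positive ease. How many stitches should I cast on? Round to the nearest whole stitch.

CO 164 sts.

Finished = 21.5 × 1.05 = 22.57 in.
29 / 4 = 7.25 sts per inch.
22.57 × 7.25 = 163.67 sts.
→ 164 sts.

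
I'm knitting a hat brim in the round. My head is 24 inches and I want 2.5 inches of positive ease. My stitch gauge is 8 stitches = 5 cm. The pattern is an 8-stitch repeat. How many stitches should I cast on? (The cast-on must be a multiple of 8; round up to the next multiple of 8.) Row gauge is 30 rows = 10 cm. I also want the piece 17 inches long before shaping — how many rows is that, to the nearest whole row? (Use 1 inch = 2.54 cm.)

Finished = 24 + 2.5 = 26.5 inches.
26.5 inches × 2.54 = 67.31 cm.
8/5 = 1.6 sts per cm; 67.31 × 1.6 = 107.70 sts.
Next multiple of 8 → 112.
17 inches = 43.18 cm; × 3 = 129.54 → 130 rows.

Cast on 112 stitches; work 130 rows.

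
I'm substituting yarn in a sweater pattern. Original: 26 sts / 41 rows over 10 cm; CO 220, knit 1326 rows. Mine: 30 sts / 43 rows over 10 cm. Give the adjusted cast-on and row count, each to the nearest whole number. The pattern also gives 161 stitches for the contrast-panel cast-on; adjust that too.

Cast on 254 stitches; work 1391 rows; contrast-panel cast-on 186 stitches.

Stitches: 220 × 30/26 = 253.85 → 254.
Rows: 1326 × 43/41 = 1390.68 → 1391.
contrast-panel cast-on: 161 × 30/26 = 185.77 → 186.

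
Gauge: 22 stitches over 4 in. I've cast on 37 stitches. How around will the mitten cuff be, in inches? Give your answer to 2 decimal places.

6.73 inches.

22 stitches / 4 inch = 5.5 stitches per inch.
37 / 5.5 = 6.727 inches.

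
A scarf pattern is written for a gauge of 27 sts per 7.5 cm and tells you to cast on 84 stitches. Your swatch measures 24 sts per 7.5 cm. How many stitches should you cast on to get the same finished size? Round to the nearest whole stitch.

Scale factor = 24 / 27 = 0.889.
84 × 24 / 27 = 74.67 sts.
→ 75 sts.

CO 75 sts.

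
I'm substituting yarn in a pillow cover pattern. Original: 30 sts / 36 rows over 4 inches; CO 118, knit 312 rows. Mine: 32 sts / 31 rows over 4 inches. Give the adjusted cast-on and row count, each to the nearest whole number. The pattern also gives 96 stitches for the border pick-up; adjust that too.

Stitches: 118 × 32/30 = 125.87 → 126.
Rows: 312 × 31/36 = 268.67 → 269.
border pick-up: 96 × 32/30 = 102.40 → 102.

Cast on 126 stitches; work 269 rows; border pick-up 102 stitches.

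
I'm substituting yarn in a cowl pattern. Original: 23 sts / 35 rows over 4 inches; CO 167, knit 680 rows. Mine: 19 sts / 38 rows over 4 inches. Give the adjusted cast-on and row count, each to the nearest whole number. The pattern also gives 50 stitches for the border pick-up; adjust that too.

Cast on 138 stitches; work 738 rows; border pick-up 41 stitches.

Stitches: 167 × 19/23 = 137.96 → 138.
Rows: 680 × 38/35 = 738.29 → 738.
border pick-up: 50 × 19/23 = 41.30 → 41.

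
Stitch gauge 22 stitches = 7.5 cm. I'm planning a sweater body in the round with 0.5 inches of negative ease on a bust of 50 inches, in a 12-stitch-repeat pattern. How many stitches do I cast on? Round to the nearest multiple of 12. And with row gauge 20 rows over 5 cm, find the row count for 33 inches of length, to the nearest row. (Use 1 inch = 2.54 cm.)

Cast on 372 stitches; work 335 rows.

Finished = 50 − 0.5 = 49.5 inches.
49.5 inches × 2.54 = 125.73 cm.
22/7.5 = 2.933 sts per cm; 125.73 × 2.933 = 368.81 sts.
Nearest multiple of 12 → 372.
33 inches = 83.82 cm; × 4 = 335.28 → 335 rows.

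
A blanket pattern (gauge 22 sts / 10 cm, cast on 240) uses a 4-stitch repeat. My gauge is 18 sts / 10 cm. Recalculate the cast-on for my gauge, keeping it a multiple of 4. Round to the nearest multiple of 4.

CO 196 sts.

240 × 18 / 22 = 196.36.
Nearest multiple of 4: 196.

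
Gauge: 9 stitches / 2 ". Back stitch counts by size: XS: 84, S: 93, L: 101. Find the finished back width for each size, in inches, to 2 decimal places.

9/2 = 4.5 sts per in.
XS: 84 / 4.5 = 18.667 → 18.67 in.
S: 93 / 4.5 = 20.667 → 20.67 in.
L: 101 / 4.5 = 22.444 → 22.44 in.

XS 18.67 inches; S 20.67 inches; L 22.44 inches.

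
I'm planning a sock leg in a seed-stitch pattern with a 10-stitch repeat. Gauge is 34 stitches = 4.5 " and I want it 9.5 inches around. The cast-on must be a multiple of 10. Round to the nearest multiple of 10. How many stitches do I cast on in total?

Cast on 70 stitches.

34 / 4.5 = 7.556 sts per inch.
9.5 × 7.556 = 71.78 sts.
Nearest multiple of 10: 70.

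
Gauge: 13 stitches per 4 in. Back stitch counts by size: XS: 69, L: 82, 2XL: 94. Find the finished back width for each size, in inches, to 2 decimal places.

13/4 = 3.25 sts per in.
XS: 69 / 3.25 = 21.231 → 21.23 in.
L: 82 / 3.25 = 25.231 → 25.23 in.
2XL: 94 / 3.25 = 28.923 → 28.92 in.

XS 21.23 inches; L 25.23 inches; 2XL 28.92 inches.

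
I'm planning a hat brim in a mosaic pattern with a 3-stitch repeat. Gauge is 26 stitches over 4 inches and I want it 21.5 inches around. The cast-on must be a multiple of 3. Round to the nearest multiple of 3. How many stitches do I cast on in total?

26 / 4 = 6.5 sts per inch.
21.5 × 6.5 = 139.75 sts.
Nearest multiple of 3: 141.

CO 141 sts.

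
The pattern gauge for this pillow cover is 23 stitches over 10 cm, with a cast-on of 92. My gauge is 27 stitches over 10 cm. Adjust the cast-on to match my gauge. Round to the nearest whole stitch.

Scale factor = 27 / 23 = 1.174.
92 × 27 / 23 = 108.00 sts.

Cast on 108 stitches.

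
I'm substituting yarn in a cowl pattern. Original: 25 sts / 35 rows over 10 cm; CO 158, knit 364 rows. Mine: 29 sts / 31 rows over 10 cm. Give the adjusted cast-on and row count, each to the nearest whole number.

Cast on 183 stitches; work 322 rows.

Stitches: 158 × 29/25 = 183.28 → 183.
Rows: 364 × 31/35 = 322.40 → 322.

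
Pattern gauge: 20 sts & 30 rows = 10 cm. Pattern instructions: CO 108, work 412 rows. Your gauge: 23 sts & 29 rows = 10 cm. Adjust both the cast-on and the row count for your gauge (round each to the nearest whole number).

Stitches: 108 × 23/20 = 124.20 → 124.
Rows: 412 × 29/30 = 398.27 → 398.

Cast on 124 stitches; work 398 rows.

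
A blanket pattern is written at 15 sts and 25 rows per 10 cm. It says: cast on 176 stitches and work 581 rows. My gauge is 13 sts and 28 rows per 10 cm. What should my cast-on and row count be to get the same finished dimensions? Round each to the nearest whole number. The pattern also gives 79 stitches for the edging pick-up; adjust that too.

Cast on 153 stitches; work 651 rows; edging pick-up 68 stitches.

Stitches: 176 × 13/15 = 152.53 → 153.
Rows: 581 × 28/25 = 650.72 → 651.
edging pick-up: 79 × 13/15 = 68.47 → 68.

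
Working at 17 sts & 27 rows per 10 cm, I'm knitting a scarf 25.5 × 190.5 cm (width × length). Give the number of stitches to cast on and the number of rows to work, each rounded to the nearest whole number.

Stitch gauge = 17/10 = 1.7 sts/cm; 25.5 × 1.7 = 43.35 → 43 sts.
Row gauge = 27/10 = 2.7 rows/cm; 190.5 × 2.7 = 514.35 → 514 rows.

Cast on 43 stitches and work 514 rows.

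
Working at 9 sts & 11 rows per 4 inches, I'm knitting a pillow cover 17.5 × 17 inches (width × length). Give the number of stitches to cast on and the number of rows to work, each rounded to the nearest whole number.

Cast on 39 stitches and work 47 rows.

Stitch gauge = 9/4 = 2.25 sts/in; 17.5 × 2.25 = 39.38 → 39 sts.
Row gauge = 11/4 = 2.75 rows/in; 17 × 2.75 = 46.75 → 47 rows.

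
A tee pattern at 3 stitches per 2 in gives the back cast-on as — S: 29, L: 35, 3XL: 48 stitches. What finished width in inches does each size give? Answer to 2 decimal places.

S 19.33 inches; L 23.33 inches; 3XL 32.00 inches.

3/2 = 1.5 sts per in.
S: 29 / 1.5 = 19.333 → 19.33 in.
L: 35 / 1.5 = 23.333 → 23.33 in.
3XL: 48 / 1.5 = 32.000 → 32.00 in.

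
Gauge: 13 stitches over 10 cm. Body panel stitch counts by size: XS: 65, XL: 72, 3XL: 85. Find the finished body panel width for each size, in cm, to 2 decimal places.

XS 50.00 cm; XL 55.38 cm; 3XL 65.38 cm.

13/10 = 1.3 sts per cm.
XS: 65 / 1.3 = 50.000 → 50.00 cm.
XL: 72 / 1.3 = 55.385 → 55.38 cm.
3XL: 85 / 1.3 = 65.385 → 65.38 cm.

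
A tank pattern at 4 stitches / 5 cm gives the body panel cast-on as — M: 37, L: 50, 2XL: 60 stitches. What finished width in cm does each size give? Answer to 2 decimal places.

M 46.25 cm; L 62.50 cm; 2XL 75.00 cm.

4/5 = 0.8 sts per cm.
M: 37 / 0.8 = 46.250 → 46.25 cm.
L: 50 / 0.8 = 62.500 → 62.50 cm.
2XL: 60 / 0.8 = 75.000 → 75.00 cm.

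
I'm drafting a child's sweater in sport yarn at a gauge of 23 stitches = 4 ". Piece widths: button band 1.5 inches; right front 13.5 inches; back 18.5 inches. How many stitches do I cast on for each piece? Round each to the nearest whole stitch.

Rate = 23/4 = 5.75 sts per in.
button band: 1.5 × 5.75 = 8.62 → 9.
right front: 13.5 × 5.75 = 77.62 → 78.
back: 18.5 × 5.75 = 106.38 → 106.

button band 9; right front 78; back 106.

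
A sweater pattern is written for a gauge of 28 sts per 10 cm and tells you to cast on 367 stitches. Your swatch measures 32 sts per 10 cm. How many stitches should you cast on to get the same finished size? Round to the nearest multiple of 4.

Scale factor = 32 / 28 = 1.143.
367 × 32 / 28 = 419.43 sts.
→ 420 sts.

CO 420 sts.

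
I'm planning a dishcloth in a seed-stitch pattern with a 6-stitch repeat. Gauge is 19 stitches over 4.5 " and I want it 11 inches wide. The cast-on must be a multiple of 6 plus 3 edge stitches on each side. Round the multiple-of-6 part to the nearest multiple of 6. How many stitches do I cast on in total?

19 / 4.5 = 4.222 sts per inch.
11 × 4.222 = 46.44 sts.
Less 6 edge sts → 40.44 for the repeat.
Nearest multiple of 6: 42.
Add back 6 edge sts → 48.

CO 48 sts.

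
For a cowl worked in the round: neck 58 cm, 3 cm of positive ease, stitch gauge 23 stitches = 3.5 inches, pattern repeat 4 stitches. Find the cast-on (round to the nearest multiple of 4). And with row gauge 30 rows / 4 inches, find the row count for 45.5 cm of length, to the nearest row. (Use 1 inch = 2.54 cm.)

Finished = 58 + 3 = 61 cm.
61 cm × 1/2.54 = 24.02 inches.
23/3.5 = 6.571 sts per in; 24.02 × 6.571 = 157.82 sts.
Nearest multiple of 4 → 156.
45.5 cm = 17.91 inches; × 7.5 = 134.35 → 134 rows.

Cast on 156 stitches; work 134 rows.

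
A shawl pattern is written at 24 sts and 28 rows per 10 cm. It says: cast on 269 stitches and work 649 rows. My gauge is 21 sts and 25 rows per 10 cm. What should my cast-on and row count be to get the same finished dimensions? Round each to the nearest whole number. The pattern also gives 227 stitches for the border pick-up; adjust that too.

Cast on 235 stitches; work 579 rows; border pick-up 199 stitches.

Stitches: 269 × 21/24 = 235.38 → 235.
Rows: 649 × 25/28 = 579.46 → 579.
border pick-up: 227 × 21/24 = 198.62 → 199.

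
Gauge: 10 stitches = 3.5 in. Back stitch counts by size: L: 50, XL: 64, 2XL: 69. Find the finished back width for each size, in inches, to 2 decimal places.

L 17.50 inches; XL 22.40 inches; 2XL 24.15 inches.

10/3.5 = 2.857 sts per in.
L: 50 / 2.857 = 17.500 → 17.50 in.
XL: 64 / 2.857 = 22.400 → 22.40 in.
2XL: 69 / 2.857 = 24.150 → 24.15 in.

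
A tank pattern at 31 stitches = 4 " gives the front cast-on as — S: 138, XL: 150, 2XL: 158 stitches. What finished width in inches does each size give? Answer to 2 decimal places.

S 17.81 inches; XL 19.35 inches; 2XL 20.39 inches.

31/4 = 7.75 sts per in.
S: 138 / 7.75 = 17.806 → 17.81 in.
XL: 150 / 7.75 = 19.355 → 19.35 in.
2XL: 158 / 7.75 = 20.387 → 20.39 in.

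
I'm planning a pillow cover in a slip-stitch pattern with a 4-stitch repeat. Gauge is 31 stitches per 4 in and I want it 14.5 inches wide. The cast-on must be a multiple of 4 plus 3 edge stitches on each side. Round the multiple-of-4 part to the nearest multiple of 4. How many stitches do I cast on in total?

114 stitches.

31 / 4 = 7.75 sts per inch.
14.5 × 7.75 = 112.38 sts.
Less 6 edge sts → 106.38 for the repeat.
Nearest multiple of 4: 108.
Add back 6 edge sts → 114.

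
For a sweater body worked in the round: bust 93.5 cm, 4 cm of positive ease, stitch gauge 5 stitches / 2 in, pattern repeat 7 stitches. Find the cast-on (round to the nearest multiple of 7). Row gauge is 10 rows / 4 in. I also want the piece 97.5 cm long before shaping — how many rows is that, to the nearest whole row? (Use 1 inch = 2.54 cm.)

Cast on 98 stitches; work 96 rows.

Finished = 93.5 + 4 = 97.5 cm.
97.5 cm × 1/2.54 = 38.39 inches.
5/2 = 2.5 sts per in; 38.39 × 2.5 = 95.96 sts.
Nearest multiple of 7 → 98.
97.5 cm = 38.39 inches; × 2.5 = 95.96 → 96 rows.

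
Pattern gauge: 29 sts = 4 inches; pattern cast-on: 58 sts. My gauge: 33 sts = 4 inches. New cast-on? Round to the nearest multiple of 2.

Scale factor = 33 / 29 = 1.138.
58 × 33 / 29 = 66.00 sts.

Cast on 66 stitches.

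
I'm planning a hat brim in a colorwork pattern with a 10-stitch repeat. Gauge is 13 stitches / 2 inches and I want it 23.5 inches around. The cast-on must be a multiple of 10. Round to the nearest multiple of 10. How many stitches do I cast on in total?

150 stitches.

13 / 2 = 6.5 sts per inch.
23.5 × 6.5 = 152.75 sts.
Nearest multiple of 10: 150.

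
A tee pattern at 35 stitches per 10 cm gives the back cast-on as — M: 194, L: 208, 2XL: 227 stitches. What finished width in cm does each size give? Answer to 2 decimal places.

35/10 = 3.5 sts per cm.
M: 194 / 3.5 = 55.429 → 55.43 cm.
L: 208 / 3.5 = 59.429 → 59.43 cm.
2XL: 227 / 3.5 = 64.857 → 64.86 cm.

M 55.43 cm; L 59.43 cm; 2XL 64.86 cm.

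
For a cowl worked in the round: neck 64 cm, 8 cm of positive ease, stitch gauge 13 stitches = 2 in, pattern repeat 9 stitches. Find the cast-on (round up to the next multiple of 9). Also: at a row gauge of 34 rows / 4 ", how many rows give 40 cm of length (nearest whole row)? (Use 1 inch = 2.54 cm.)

Cast on 189 stitches; work 134 rows.

Finished = 64 + 8 = 72 cm.
72 cm × 1/2.54 = 28.35 inches.
13/2 = 6.5 sts per in; 28.35 × 6.5 = 184.25 sts.
Next multiple of 9 → 189.
40 cm = 15.75 inches; × 8.5 = 133.86 → 134 rows.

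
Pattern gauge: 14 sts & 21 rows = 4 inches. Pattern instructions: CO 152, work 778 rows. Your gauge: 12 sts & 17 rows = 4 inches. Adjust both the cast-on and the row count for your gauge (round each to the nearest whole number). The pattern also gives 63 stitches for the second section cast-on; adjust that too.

Cast on 130 stitches; work 630 rows; second section cast-on 54 stitches.

Stitches: 152 × 12/14 = 130.29 → 130.
Rows: 778 × 17/21 = 629.81 → 630.
second section cast-on: 63 × 12/14 = 54.00 → 54.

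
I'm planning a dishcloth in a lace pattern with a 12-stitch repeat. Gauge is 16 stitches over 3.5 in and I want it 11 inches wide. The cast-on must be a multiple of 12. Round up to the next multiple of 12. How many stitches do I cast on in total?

16 / 3.5 = 4.571 sts per inch.
11 × 4.571 = 50.29 sts.
Next multiple of 12: 60.

CO 60 sts.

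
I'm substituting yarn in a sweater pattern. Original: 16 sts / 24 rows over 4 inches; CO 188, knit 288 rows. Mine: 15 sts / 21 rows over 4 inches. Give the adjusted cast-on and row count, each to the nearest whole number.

Cast on 176 stitches; work 252 rows.

Stitches: 188 × 15/16 = 176.25 → 176.
Rows: 288 × 21/24 = 252.00 → 252.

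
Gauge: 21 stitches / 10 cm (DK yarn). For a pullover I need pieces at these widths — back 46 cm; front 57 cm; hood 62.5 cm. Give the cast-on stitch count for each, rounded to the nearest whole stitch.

Rate = 21/10 = 2.1 sts per cm.
back: 46 × 2.1 = 96.60 → 97.
front: 57 × 2.1 = 119.70 → 120.
hood: 62.5 × 2.1 = 131.25 → 131.

back 97; front 120; hood 131.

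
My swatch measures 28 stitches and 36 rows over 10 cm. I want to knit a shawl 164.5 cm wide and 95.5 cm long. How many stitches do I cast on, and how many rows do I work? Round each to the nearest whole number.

Stitch gauge = 28/10 = 2.8 sts/cm; 164.5 × 2.8 = 460.60 → 461 sts.
Row gauge = 36/10 = 3.6 rows/cm; 95.5 × 3.6 = 343.80 → 344 rows.

Cast on 461 stitches and work 344 rows.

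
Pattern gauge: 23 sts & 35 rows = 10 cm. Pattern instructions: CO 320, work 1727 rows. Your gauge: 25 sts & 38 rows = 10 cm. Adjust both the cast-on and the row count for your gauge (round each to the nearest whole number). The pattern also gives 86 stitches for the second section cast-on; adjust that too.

Stitches: 320 × 25/23 = 347.83 → 348.
Rows: 1727 × 38/35 = 1875.03 → 1875.
second section cast-on: 86 × 25/23 = 93.48 → 93.

Cast on 348 stitches; work 1875 rows; second section cast-on 93 stitches.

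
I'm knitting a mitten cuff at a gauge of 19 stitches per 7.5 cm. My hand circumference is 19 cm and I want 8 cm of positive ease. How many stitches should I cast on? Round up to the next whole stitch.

69 stitches.

Finished = 19 + 8 = 27 cm.
19 / 7.5 = 2.533 sts per cm.
27.00 × 2.533 = 68.40 sts.
→ 69 sts.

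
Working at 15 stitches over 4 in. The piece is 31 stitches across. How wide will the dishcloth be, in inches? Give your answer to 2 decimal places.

15 stitches / 4 inch = 3.75 stitches per inch.
31 / 3.75 = 8.267 inches.

8.27 inches.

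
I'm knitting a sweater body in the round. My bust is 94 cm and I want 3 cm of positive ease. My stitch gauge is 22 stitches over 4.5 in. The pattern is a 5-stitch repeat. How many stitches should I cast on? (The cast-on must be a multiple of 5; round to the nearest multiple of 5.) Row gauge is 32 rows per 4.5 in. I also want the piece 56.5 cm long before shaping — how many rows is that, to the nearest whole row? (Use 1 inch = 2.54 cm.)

Finished = 94 + 3 = 97 cm.
97 cm × 1/2.54 = 38.19 inches.
22/4.5 = 4.889 sts per in; 38.19 × 4.889 = 186.70 sts.
Nearest multiple of 5 → 185.
56.5 cm = 22.24 inches; × 7.111 = 158.18 → 158 rows.

Cast on 185 stitches; work 158 rows.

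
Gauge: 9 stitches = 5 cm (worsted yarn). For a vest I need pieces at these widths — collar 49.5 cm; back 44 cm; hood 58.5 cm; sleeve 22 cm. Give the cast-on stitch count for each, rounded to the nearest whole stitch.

collar 89; back 79; hood 105; sleeve 40.

Rate = 9/5 = 1.8 sts per cm.
collar: 49.5 × 1.8 = 89.10 → 89.
back: 44 × 1.8 = 79.20 → 79.
hood: 58.5 × 1.8 = 105.30 → 105.
sleeve: 22 × 1.8 = 39.60 → 40.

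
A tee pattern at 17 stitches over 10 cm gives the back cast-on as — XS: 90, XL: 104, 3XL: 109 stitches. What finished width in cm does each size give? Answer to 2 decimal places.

17/10 = 1.7 sts per cm.
XS: 90 / 1.7 = 52.941 → 52.94 cm.
XL: 104 / 1.7 = 61.176 → 61.18 cm.
3XL: 109 / 1.7 = 64.118 → 64.12 cm.

XS 52.94 cm; XL 61.18 cm; 3XL 64.12 cm.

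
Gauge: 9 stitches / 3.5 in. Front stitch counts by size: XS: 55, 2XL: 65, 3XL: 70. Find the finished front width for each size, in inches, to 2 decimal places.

XS 21.39 inches; 2XL 25.28 inches; 3XL 27.22 inches.

9/3.5 = 2.571 sts per in.
XS: 55 / 2.571 = 21.389 → 21.39 in.
2XL: 65 / 2.571 = 25.278 → 25.28 in.
3XL: 70 / 2.571 = 27.222 → 27.22 in.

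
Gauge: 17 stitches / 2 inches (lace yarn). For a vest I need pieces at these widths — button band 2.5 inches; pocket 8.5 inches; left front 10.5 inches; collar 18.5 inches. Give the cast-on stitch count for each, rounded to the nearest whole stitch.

Rate = 17/2 = 8.5 sts per in.
button band: 2.5 × 8.5 = 21.25 → 21.
pocket: 8.5 × 8.5 = 72.25 → 72.
left front: 10.5 × 8.5 = 89.25 → 89.
collar: 18.5 × 8.5 = 157.25 → 157.

button band 21; pocket 72; left front 89; collar 157.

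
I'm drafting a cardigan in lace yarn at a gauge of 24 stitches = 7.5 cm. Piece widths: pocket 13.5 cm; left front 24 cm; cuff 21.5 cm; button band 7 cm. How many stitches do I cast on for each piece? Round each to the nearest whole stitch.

Rate = 24/7.5 = 3.2 sts per cm.
pocket: 13.5 × 3.2 = 43.20 → 43.
left front: 24 × 3.2 = 76.80 → 77.
cuff: 21.5 × 3.2 = 68.80 → 69.
button band: 7 × 3.2 = 22.40 → 22.

pocket 43; left front 77; cuff 69; button band 22.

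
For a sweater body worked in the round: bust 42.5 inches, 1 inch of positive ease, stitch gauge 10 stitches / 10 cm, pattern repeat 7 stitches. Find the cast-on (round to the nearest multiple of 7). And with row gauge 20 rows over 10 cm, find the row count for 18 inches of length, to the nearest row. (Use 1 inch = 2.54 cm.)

Cast on 112 stitches; work 91 rows.

Finished = 42.5 + 1 = 43.5 inches.
43.5 inches × 2.54 = 110.49 cm.
10/10 = 1 sts per cm; 110.49 × 1 = 110.49 sts.
Nearest multiple of 7 → 112.
18 inches = 45.72 cm; × 2 = 91.44 → 91 rows.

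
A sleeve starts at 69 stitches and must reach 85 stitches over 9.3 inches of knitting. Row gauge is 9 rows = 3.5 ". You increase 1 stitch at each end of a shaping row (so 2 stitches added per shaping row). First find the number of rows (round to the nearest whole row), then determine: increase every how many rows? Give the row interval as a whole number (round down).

Increase every 3rd row.

Rows = 9.3 × 2.571 = 23.9 → 24 rows.
Stitches to add: 16 → 8 shaping rows (at 2 st each).
24 / 8 = 3.00 → every 3 rows.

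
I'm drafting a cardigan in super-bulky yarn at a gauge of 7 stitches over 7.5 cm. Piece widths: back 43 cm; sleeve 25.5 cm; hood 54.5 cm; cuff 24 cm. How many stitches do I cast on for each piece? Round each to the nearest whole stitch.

back 40; sleeve 24; hood 51; cuff 22.

Rate = 7/7.5 = 0.933 sts per cm.
back: 43 × 0.933 = 40.13 → 40.
sleeve: 25.5 × 0.933 = 23.80 → 24.
hood: 54.5 × 0.933 = 50.87 → 51.
cuff: 24 × 0.933 = 22.40 → 22.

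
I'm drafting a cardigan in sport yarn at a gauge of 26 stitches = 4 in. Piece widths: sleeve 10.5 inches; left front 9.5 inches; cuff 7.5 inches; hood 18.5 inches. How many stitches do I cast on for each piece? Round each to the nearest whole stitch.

Rate = 26/4 = 6.5 sts per in.
sleeve: 10.5 × 6.5 = 68.25 → 68.
left front: 9.5 × 6.5 = 61.75 → 62.
cuff: 7.5 × 6.5 = 48.75 → 49.
hood: 18.5 × 6.5 = 120.25 → 120.

sleeve 68; left front 62; cuff 49; hood 120.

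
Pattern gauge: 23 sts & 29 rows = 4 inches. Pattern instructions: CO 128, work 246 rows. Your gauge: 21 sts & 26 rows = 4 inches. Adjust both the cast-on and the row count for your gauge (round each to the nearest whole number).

Stitches: 128 × 21/23 = 116.87 → 117.
Rows: 246 × 26/29 = 220.55 → 221.

Cast on 117 stitches; work 221 rows.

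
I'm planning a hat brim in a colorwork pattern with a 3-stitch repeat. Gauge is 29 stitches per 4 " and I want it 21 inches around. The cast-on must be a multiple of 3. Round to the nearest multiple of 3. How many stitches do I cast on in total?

29 / 4 = 7.25 sts per inch.
21 × 7.25 = 152.25 sts.
Nearest multiple of 3: 153.

153 stitches.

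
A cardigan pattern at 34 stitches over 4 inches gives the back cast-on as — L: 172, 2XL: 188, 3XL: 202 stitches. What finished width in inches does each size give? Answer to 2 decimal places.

34/4 = 8.5 sts per in.
L: 172 / 8.5 = 20.235 → 20.24 in.
2XL: 188 / 8.5 = 22.118 → 22.12 in.
3XL: 202 / 8.5 = 23.765 → 23.76 in.

L 20.24 inches; 2XL 22.12 inches; 3XL 23.76 inches.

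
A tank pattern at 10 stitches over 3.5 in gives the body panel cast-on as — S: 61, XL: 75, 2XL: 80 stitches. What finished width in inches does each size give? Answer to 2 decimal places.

10/3.5 = 2.857 sts per in.
S: 61 / 2.857 = 21.350 → 21.35 in.
XL: 75 / 2.857 = 26.250 → 26.25 in.
2XL: 80 / 2.857 = 28.000 → 28.00 in.

S 21.35 inches; XL 26.25 inches; 2XL 28.00 inches.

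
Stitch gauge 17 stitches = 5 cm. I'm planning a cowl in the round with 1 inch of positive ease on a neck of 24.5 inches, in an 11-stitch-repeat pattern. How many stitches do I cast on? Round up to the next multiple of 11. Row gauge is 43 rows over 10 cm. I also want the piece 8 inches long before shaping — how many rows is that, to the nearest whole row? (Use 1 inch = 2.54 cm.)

Finished = 24.5 + 1 = 25.5 inches.
25.5 inches × 2.54 = 64.77 cm.
17/5 = 3.4 sts per cm; 64.77 × 3.4 = 220.22 sts.
Next multiple of 11 → 231.
8 inches = 20.32 cm; × 4.3 = 87.38 → 87 rows.

Cast on 231 stitches; work 87 rows.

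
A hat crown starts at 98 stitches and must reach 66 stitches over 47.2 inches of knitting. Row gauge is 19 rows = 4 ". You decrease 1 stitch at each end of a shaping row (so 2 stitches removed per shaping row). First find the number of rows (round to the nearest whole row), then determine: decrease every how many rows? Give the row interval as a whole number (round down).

Decrease every 14th row.

Rows = 47.2 × 4.75 = 224.2 → 224 rows.
Stitches to remove: 32 → 16 shaping rows (at 2 st each).
224 / 16 = 14.00 → every 14 rows.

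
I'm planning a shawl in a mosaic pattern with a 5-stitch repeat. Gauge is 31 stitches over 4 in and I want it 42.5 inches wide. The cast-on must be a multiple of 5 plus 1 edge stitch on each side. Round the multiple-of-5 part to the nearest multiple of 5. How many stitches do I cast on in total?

327 stitches.

31 / 4 = 7.75 sts per inch.
42.5 × 7.75 = 329.38 sts.
Less 2 edge sts → 327.38 for the repeat.
Nearest multiple of 5: 325.
Add back 2 edge sts → 327.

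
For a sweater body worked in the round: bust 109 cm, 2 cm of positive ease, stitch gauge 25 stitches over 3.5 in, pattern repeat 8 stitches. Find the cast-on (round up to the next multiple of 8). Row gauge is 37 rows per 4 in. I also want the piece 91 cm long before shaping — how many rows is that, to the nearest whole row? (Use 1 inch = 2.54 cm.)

Finished = 109 + 2 = 111 cm.
111 cm × 1/2.54 = 43.70 inches.
25/3.5 = 7.143 sts per in; 43.70 × 7.143 = 312.15 sts.
Next multiple of 8 → 320.
91 cm = 35.83 inches; × 9.25 = 331.40 → 331 rows.

Cast on 320 stitches; work 331 rows.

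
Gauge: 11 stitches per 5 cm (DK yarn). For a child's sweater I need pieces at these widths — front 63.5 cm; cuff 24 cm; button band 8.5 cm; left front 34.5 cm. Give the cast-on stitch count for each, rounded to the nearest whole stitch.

front 140; cuff 53; button band 19; left front 76.

Rate = 11/5 = 2.2 sts per cm.
front: 63.5 × 2.2 = 139.70 → 140.
cuff: 24 × 2.2 = 52.80 → 53.
button band: 8.5 × 2.2 = 18.70 → 19.
left front: 34.5 × 2.2 = 75.90 → 76.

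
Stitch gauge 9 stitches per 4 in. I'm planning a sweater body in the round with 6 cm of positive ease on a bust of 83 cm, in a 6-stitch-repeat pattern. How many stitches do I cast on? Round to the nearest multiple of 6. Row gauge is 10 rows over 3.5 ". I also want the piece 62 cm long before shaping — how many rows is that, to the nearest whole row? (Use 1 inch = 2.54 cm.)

Finished = 83 + 6 = 89 cm.
89 cm × 1/2.54 = 35.04 inches.
9/4 = 2.25 sts per in; 35.04 × 2.25 = 78.84 sts.
Nearest multiple of 6 → 78.
62 cm = 24.41 inches; × 2.857 = 69.74 → 70 rows.

Cast on 78 stitches; work 70 rows.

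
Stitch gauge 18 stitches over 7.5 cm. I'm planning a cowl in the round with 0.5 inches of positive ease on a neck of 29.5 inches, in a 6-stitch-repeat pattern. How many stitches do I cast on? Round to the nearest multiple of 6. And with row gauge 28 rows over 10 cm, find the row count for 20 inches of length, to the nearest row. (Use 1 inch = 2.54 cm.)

Finished = 29.5 + 0.5 = 30 inches.
30 inches × 2.54 = 76.20 cm.
18/7.5 = 2.4 sts per cm; 76.20 × 2.4 = 182.88 sts.
Nearest multiple of 6 → 180.
20 inches = 50.80 cm; × 2.8 = 142.24 → 142 rows.

Cast on 180 stitches; work 142 rows.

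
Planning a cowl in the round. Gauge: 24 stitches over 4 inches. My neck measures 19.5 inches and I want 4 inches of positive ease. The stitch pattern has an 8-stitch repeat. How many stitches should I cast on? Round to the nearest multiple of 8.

Finished = 19.5 + 4 = 23.5 inches.
24 / 4 = 6 sts/in.
23.5 × 6 = 141.00 sts.
Nearest multiple of 8: 144.

144 stitches.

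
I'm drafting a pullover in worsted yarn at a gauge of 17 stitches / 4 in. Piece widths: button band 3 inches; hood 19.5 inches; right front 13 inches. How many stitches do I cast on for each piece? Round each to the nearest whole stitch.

button band 13; hood 83; right front 55.

Rate = 17/4 = 4.25 sts per in.
button band: 3 × 4.25 = 12.75 → 13.
hood: 19.5 × 4.25 = 82.88 → 83.
right front: 13 × 4.25 = 55.25 → 55.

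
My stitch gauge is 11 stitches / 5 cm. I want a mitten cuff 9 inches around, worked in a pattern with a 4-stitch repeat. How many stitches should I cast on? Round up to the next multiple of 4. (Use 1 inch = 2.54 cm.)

9 in = 9 × 2.54 = 22.86 cm.
11 / 5 = 2.2 sts/cm.
22.86 × 2.2 = 50.29 sts.
→ 52.

Cast on 52 stitches.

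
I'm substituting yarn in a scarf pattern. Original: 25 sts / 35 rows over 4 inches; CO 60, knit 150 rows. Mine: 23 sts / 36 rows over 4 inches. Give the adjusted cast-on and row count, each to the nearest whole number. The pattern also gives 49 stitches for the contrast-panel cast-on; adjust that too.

Stitches: 60 × 23/25 = 55.20 → 55.
Rows: 150 × 36/35 = 154.29 → 154.
contrast-panel cast-on: 49 × 23/25 = 45.08 → 45.

Cast on 55 stitches; work 154 rows; contrast-panel cast-on 45 stitches.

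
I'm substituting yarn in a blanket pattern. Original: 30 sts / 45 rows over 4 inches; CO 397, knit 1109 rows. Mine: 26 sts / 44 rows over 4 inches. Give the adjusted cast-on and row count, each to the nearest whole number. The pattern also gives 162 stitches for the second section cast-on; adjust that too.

Cast on 344 stitches; work 1084 rows; second section cast-on 140 stitches.

Stitches: 397 × 26/30 = 344.07 → 344.
Rows: 1109 × 44/45 = 1084.36 → 1084.
second section cast-on: 162 × 26/30 = 140.40 → 140.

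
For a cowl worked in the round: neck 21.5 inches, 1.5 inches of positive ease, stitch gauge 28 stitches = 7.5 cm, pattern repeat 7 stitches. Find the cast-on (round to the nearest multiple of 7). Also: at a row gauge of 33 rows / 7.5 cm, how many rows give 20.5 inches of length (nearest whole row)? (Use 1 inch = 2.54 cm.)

Cast on 217 stitches; work 229 rows.

Finished = 21.5 + 1.5 = 23 inches.
23 inches × 2.54 = 58.42 cm.
28/7.5 = 3.733 sts per cm; 58.42 × 3.733 = 218.10 sts.
Nearest multiple of 7 → 217.
20.5 inches = 52.07 cm; × 4.4 = 229.11 → 229 rows.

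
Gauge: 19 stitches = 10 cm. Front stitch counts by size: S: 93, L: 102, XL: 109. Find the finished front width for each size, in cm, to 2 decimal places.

S 48.95 cm; L 53.68 cm; XL 57.37 cm.

19/10 = 1.9 sts per cm.
S: 93 / 1.9 = 48.947 → 48.95 cm.
L: 102 / 1.9 = 53.684 → 53.68 cm.
XL: 109 / 1.9 = 57.368 → 57.37 cm.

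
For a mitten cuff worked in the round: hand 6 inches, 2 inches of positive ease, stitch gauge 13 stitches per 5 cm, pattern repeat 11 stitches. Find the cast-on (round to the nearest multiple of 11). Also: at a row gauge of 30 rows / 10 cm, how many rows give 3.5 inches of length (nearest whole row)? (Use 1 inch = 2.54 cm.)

Finished = 6 + 2 = 8 inches.
8 inches × 2.54 = 20.32 cm.
13/5 = 2.6 sts per cm; 20.32 × 2.6 = 52.83 sts.
Nearest multiple of 11 → 55.
3.5 inches = 8.89 cm; × 3 = 26.67 → 27 rows.

Cast on 55 stitches; work 27 rows.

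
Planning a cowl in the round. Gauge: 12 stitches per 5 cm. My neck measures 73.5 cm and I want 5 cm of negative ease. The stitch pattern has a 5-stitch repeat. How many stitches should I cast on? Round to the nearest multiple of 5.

Cast on 165 stitches.

Finished = 73.5 − 5 = 68.5 cm.
12 / 5 = 2.4 sts/cm.
68.5 × 2.4 = 164.40 sts.
Nearest multiple of 5: 165.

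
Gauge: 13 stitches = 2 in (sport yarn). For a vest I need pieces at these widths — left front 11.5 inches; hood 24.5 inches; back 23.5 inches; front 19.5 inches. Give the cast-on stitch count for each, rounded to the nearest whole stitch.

Rate = 13/2 = 6.5 sts per in.
left front: 11.5 × 6.5 = 74.75 → 75.
hood: 24.5 × 6.5 = 159.25 → 159.
back: 23.5 × 6.5 = 152.75 → 153.
front: 19.5 × 6.5 = 126.75 → 127.

left front 75; hood 159; back 153; front 127.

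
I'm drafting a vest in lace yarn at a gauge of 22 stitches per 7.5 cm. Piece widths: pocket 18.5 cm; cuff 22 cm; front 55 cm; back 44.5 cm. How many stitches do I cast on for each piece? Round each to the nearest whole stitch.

pocket 54; cuff 65; front 161; back 131.

Rate = 22/7.5 = 2.933 sts per cm.
pocket: 18.5 × 2.933 = 54.27 → 54.
cuff: 22 × 2.933 = 64.53 → 65.
front: 55 × 2.933 = 161.33 → 161.
back: 44.5 × 2.933 = 130.53 → 131.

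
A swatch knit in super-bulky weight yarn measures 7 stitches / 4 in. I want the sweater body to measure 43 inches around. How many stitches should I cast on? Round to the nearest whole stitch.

CO 75 sts.

7 stitches / 4 in = 1.75 stitches per inch.
43 × 1.75 = 75.25 stitches.
Round to nearest → 75.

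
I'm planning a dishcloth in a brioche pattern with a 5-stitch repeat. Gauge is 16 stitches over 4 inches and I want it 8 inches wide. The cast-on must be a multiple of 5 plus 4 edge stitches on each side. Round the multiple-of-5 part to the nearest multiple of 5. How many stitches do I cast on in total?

Cast on 33 stitches.

16 / 4 = 4 sts per inch.
8 × 4 = 32.00 sts.
Less 8 edge sts → 24.00 for the repeat.
Nearest multiple of 5: 25.
Add back 8 edge sts → 33.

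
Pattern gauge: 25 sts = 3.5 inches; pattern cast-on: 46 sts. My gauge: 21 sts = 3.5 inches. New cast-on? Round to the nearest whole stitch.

Cast on 39 stitches.

Scale factor = 21 / 25 = 0.840.
46 × 21 / 25 = 38.64 sts.
→ 39 sts.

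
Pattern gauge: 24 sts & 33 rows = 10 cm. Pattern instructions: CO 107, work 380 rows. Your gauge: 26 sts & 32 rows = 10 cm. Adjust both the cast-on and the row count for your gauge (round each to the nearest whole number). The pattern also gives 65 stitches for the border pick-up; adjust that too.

Cast on 116 stitches; work 368 rows; border pick-up 70 stitches.

Stitches: 107 × 26/24 = 115.92 → 116.
Rows: 380 × 32/33 = 368.48 → 368.
border pick-up: 65 × 26/24 = 70.42 → 70.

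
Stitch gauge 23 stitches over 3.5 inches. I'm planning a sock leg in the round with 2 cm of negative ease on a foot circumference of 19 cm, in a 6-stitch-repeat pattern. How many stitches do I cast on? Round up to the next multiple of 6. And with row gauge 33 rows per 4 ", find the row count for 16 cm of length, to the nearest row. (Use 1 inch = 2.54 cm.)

Finished = 19 − 2 = 17 cm.
17 cm × 1/2.54 = 6.69 inches.
23/3.5 = 6.571 sts per in; 6.69 × 6.571 = 43.98 sts.
Next multiple of 6 → 48.
16 cm = 6.30 inches; × 8.25 = 51.97 → 52 rows.

Cast on 48 stitches; work 52 rows.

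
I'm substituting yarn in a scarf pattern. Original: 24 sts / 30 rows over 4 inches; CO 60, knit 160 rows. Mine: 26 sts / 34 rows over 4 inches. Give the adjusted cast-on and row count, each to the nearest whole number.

Cast on 65 stitches; work 181 rows.

Stitches: 60 × 26/24 = 65.00 → 65.
Rows: 160 × 34/30 = 181.33 → 181.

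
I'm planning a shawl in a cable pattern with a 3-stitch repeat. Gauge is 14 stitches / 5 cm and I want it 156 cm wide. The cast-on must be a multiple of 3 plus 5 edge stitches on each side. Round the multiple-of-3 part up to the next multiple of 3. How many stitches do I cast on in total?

CO 439 sts.

14 / 5 = 2.8 sts per cm.
156 × 2.8 = 436.80 sts.
Less 10 edge sts → 426.80 for the repeat.
Next multiple of 3: 429.
Add back 10 edge sts → 439.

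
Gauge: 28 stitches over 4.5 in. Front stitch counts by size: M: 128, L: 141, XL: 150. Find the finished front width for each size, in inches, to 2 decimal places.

28/4.5 = 6.222 sts per in.
M: 128 / 6.222 = 20.571 → 20.57 in.
L: 141 / 6.222 = 22.661 → 22.66 in.
XL: 150 / 6.222 = 24.107 → 24.11 in.

M 20.57 inches; L 22.66 inches; XL 24.11 inches.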